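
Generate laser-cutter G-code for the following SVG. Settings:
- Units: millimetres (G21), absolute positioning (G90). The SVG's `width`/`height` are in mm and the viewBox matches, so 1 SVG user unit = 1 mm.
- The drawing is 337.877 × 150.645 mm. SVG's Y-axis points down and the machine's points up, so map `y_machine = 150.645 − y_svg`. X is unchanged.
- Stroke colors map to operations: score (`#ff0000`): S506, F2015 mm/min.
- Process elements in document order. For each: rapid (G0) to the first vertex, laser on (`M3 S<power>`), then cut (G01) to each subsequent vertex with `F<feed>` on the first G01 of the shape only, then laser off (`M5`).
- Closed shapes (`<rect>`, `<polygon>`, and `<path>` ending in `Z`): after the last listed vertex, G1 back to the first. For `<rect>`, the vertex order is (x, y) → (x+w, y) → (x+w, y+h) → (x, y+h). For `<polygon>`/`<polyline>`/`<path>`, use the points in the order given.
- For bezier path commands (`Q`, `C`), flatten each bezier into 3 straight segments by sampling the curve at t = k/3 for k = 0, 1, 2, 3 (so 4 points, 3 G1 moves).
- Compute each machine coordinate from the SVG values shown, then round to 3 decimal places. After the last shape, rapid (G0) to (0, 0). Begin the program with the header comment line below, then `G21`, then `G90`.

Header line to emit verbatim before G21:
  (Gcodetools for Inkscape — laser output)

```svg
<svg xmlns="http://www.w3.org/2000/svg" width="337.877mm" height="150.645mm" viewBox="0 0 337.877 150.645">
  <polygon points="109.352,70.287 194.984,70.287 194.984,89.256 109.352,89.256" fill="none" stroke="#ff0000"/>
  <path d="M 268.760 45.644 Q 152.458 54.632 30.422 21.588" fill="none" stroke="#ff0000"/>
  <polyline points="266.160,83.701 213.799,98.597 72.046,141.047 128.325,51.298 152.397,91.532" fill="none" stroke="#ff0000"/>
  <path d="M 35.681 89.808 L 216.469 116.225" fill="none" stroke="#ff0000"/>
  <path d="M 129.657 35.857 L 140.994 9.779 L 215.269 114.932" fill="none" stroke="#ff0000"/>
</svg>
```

(Gcodetools for Inkscape — laser output)
G21
G90
G0 X109.352 Y80.358
M3 S506
G01 X194.984 Y80.358 F2015
G01 X194.984 Y61.389
G01 X109.352 Y61.389
G01 X109.352 Y80.358
M5
G0 X268.760 Y105.001
M3 S506
G01 X190.588 Y103.679 F2015
G01 X111.142 Y111.698
G01 X30.422 Y129.057
M5
G0 X266.160 Y66.944
M3 S506
G01 X213.799 Y52.048 F2015
G01 X72.046 Y9.598
G01 X128.325 Y99.347
G01 X152.397 Y59.113
M5
G0 X35.681 Y60.837
M3 S506
G01 X216.469 Y34.420 F2015
M5
G0 X129.657 Y114.788
M3 S506
G01 X140.994 Y140.866 F2015
G01 X215.269 Y35.713
M5
G0 X0.000 Y0.000

Since the viewBox matches the mm dimensions, user units are millimetres directly. The only transform is the Y-flip y_m = 150.645 − y_svg.

Shape 1 is a rectangle drawn with `<polygon>`. Its stroke #ff0000 means score at S506, F2015. After flipping Y the toolpath is (109.352,80.358) → (194.984,80.358) → (194.984,61.389) → (109.352,61.389) → (109.352,80.358), returning to the start.

Shape 2 is a quadratic bezier drawn with `<path>`. Its stroke #ff0000 means score at S506, F2015. After flipping Y the toolpath is (268.760,105.001) → (190.588,103.679) → (111.142,111.698) → (30.422,129.057).

Shape 3 is a open polyline drawn with `<polyline>`. Its stroke #ff0000 means score at S506, F2015. After flipping Y the toolpath is (266.160,66.944) → (213.799,52.048) → (72.046,9.598) → (128.325,99.347) → (152.397,59.113).

Shape 4 is a line segment drawn with `<path>`. Its stroke #ff0000 means score at S506, F2015. After flipping Y the toolpath is (35.681,60.837) → (216.469,34.420).

Shape 5 is a open polyline drawn with `<path>`. Its stroke #ff0000 means score at S506, F2015. After flipping Y the toolpath is (129.657,114.788) → (140.994,140.866) → (215.269,35.713).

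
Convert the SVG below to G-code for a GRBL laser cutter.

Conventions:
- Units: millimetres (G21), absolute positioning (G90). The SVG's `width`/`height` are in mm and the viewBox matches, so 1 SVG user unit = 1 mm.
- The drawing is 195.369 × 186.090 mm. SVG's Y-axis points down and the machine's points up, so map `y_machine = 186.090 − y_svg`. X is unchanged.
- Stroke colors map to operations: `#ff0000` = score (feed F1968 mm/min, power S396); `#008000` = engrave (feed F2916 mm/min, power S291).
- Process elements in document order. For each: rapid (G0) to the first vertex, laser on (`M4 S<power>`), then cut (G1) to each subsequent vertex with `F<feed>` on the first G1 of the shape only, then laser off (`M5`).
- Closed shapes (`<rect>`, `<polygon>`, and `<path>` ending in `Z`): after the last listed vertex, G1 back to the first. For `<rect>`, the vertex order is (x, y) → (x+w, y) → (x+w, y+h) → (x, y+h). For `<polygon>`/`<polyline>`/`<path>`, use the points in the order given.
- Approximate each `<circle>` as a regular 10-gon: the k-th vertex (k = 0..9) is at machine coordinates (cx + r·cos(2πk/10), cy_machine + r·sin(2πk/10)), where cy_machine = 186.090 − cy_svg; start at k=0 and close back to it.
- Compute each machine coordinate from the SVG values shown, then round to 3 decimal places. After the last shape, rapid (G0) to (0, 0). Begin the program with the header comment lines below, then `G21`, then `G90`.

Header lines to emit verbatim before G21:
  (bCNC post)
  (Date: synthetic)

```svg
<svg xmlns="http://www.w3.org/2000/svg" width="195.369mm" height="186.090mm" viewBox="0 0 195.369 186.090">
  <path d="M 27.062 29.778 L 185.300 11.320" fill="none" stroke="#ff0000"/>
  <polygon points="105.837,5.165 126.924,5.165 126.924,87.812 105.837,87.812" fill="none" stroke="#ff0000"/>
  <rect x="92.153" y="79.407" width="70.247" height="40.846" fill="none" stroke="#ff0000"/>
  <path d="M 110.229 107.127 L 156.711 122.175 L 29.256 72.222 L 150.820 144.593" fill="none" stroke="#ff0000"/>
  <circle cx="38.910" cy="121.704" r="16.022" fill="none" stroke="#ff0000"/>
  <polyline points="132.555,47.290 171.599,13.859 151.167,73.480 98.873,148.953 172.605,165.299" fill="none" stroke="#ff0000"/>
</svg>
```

viewBox `0 0 195.369 186.090` with mm width/height → 1 unit = 1 mm. Flip: y_m = 186.090 − y_svg.

**Shape 1** — `<path>` line segment, stroke `#ff0000` → score (S396, F1968). Machine vertices: (27.062,156.312) → (185.300,174.770). Open path.

**Shape 2** — `<polygon>` rectangle, stroke `#ff0000` → score (S396, F1968). Machine vertices: (105.837,180.925) → (126.924,180.925) → (126.924,98.278) → (105.837,98.278) → (105.837,180.925). Closed: final G1 returns to the first vertex.

**Shape 3** — `<rect>` rectangle, stroke `#ff0000` → score (S396, F1968). Machine vertices: (92.153,106.683) → (162.400,106.683) → (162.400,65.837) → (92.153,65.837) → (92.153,106.683). Closed: final G1 returns to the first vertex.

**Shape 4** — `<path>` open polyline, stroke `#ff0000` → score (S396, F1968). Machine vertices: (110.229,78.963) → (156.711,63.915) → (29.256,113.868) → (150.820,41.497). Open path.

**Shape 5** — `<circle>` circle, stroke `#ff0000` → score (S396, F1968). Machine vertices: (54.932,64.386) → (51.872,73.803) → (43.861,79.624) → (33.959,79.624) → (25.948,73.803) → (22.888,64.386) → (25.948,54.969) → (33.959,49.148) → (43.861,49.148) → (51.872,54.969) → (54.932,64.386). Closed: final G1 returns to the first vertex.

**Shape 6** — `<polyline>` open polyline, stroke `#ff0000` → score (S396, F1968). Machine vertices: (132.555,138.800) → (171.599,172.231) → (151.167,112.610) → (98.873,37.137) → (172.605,20.791). Open path.

(bCNC post)
(Date: synthetic)
G21
G90
G0 X27.062 Y156.312
M4 S396
G1 X185.300 Y174.770 F1968
M5
G0 X105.837 Y180.925
M4 S396
G1 X126.924 Y180.925 F1968
G1 X126.924 Y98.278
G1 X105.837 Y98.278
G1 X105.837 Y180.925
M5
G0 X92.153 Y106.683
M4 S396
G1 X162.400 Y106.683 F1968
G1 X162.400 Y65.837
G1 X92.153 Y65.837
G1 X92.153 Y106.683
M5
G0 X110.229 Y78.963
M4 S396
G1 X156.711 Y63.915 F1968
G1 X29.256 Y113.868
G1 X150.820 Y41.497
M5
G0 X54.932 Y64.386
M4 S396
G1 X51.872 Y73.803 F1968
G1 X43.861 Y79.624
G1 X33.959 Y79.624
G1 X25.948 Y73.803
G1 X22.888 Y64.386
G1 X25.948 Y54.969
G1 X33.959 Y49.148
G1 X43.861 Y49.148
G1 X51.872 Y54.969
G1 X54.932 Y64.386
M5
G0 X132.555 Y138.800
M4 S396
G1 X171.599 Y172.231 F1968
G1 X151.167 Y112.610
G1 X98.873 Y37.137
G1 X172.605 Y20.791
M5
G0 X0.000 Y0.000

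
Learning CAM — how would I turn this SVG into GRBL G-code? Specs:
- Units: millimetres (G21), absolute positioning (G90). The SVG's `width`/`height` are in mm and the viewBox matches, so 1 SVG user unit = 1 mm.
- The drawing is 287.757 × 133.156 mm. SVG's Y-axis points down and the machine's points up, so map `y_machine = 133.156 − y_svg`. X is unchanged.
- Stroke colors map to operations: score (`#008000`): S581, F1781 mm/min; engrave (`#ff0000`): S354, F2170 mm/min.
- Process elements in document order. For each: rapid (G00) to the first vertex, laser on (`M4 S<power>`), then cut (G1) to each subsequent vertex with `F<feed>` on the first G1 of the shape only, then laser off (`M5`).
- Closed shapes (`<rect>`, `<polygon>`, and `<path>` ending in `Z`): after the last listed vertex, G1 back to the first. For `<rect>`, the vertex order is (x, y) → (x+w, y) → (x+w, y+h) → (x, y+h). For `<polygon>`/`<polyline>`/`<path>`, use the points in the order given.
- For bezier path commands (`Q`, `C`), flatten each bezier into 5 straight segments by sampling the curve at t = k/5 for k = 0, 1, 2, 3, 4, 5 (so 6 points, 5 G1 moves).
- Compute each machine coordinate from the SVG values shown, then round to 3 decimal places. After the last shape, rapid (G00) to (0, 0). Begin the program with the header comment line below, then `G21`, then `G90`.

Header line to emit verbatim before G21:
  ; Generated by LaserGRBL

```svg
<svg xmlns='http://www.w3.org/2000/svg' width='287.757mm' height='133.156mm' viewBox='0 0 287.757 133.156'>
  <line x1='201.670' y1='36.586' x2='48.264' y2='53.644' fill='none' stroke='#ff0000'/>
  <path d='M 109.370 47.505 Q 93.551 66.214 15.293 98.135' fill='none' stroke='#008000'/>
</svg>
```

; Generated by LaserGRBL
G21
G90
G00 X201.670 Y96.570
M4 S354
G1 X48.264 Y79.512 F2170
M5
G00 X109.370 Y85.651
M4 S581
G1 X100.545 Y77.639 F1781
G1 X86.725 Y68.570
G1 X67.909 Y58.444
G1 X44.099 Y47.261
G1 X15.293 Y35.021
M5
G00 X0.000 Y0.000

viewBox `0 0 287.757 133.156` with mm width/height → 1 unit = 1 mm. Flip: y_m = 133.156 − y_svg.

**Shape 1** — `<line>` line segment, stroke `#ff0000` → engrave (S354, F2170). Machine vertices: (201.670,96.570) → (48.264,79.512). Open path.

**Shape 2** — `<path>` quadratic bezier, stroke `#008000` → score (S581, F1781). Control points (SVG): P0=(109.370,47.505), P1=(93.551,66.214), P2=(15.293,98.135); sampled at t=k/5. Machine vertices: (109.370,85.651) → (100.545,77.639) → (86.725,68.570) → (67.909,58.444) → (44.099,47.261) → (15.293,35.021). Open path.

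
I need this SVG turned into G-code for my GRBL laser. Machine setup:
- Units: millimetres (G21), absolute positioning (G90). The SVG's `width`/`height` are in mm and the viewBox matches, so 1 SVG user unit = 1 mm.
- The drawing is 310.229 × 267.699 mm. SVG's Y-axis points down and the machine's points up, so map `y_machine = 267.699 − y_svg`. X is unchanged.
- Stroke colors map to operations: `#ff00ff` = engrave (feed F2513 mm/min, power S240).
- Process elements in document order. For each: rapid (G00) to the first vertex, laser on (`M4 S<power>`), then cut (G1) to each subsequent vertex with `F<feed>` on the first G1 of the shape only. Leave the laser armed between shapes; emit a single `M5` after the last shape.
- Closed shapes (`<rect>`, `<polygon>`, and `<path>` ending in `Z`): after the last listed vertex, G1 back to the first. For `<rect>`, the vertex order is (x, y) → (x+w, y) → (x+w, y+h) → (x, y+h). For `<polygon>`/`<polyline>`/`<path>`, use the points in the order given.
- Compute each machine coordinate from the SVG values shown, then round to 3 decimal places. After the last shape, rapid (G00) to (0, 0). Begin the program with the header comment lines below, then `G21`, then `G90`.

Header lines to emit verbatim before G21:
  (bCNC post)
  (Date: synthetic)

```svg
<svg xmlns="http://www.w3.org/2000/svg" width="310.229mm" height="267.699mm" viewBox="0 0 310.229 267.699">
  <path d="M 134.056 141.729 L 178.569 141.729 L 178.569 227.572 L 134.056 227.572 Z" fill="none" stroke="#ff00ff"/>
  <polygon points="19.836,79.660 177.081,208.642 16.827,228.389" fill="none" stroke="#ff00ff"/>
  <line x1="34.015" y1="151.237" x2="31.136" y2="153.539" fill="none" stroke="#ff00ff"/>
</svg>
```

(bCNC post)
(Date: synthetic)
G21
G90
G00 X134.056 Y125.970
M4 S240
G1 X178.569 Y125.970 F2513
G1 X178.569 Y40.127
G1 X134.056 Y40.127
G1 X134.056 Y125.970
G00 X19.836 Y188.039
M4 S240
G1 X177.081 Y59.057 F2513
G1 X16.827 Y39.310
G1 X19.836 Y188.039
G00 X34.015 Y116.462
M4 S240
G1 X31.136 Y114.160 F2513
M5
G00 X0.000 Y0.000

Since the viewBox matches the mm dimensions, user units are millimetres directly. The only transform is the Y-flip y_m = 267.699 − y_svg.

Shape 1 is a rectangle drawn with `<path>`. Its stroke #ff00ff means engrave at S240, F2513. After flipping Y the toolpath is (134.056,125.970) → (178.569,125.970) → (178.569,40.127) → (134.056,40.127) → (134.056,125.970), returning to the start.

Shape 2 is a closed polygon drawn with `<polygon>`. Its stroke #ff00ff means engrave at S240, F2513. After flipping Y the toolpath is (19.836,188.039) → (177.081,59.057) → (16.827,39.310) → (19.836,188.039), returning to the start.

Shape 3 is a line segment drawn with `<line>`. Its stroke #ff00ff means engrave at S240, F2513. After flipping Y the toolpath is (34.015,116.462) → (31.136,114.160).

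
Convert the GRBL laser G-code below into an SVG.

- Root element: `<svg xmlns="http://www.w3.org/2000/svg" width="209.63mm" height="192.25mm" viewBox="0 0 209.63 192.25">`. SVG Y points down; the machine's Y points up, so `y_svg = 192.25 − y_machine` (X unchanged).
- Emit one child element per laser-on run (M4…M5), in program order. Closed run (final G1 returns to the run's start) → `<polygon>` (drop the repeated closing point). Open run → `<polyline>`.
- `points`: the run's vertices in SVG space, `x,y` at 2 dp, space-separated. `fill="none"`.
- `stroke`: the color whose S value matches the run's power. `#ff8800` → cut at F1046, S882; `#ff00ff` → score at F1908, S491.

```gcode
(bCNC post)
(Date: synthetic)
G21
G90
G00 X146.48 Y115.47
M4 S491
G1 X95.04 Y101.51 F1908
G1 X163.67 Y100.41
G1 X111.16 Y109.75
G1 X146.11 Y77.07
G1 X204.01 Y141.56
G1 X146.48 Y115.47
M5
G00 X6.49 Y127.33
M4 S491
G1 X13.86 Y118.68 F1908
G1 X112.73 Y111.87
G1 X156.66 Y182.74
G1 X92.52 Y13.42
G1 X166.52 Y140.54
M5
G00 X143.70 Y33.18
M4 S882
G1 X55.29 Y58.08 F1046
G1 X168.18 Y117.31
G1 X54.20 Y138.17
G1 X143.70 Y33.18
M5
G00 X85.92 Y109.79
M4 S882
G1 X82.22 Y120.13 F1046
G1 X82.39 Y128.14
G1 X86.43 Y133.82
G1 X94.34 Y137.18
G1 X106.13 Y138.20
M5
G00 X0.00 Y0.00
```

<svg xmlns="http://www.w3.org/2000/svg" width="209.63mm" height="192.25mm" viewBox="0 0 209.63 192.25">
  <polygon points="146.48,76.78 95.04,90.74 163.67,91.84 111.16,82.50 146.11,115.18 204.01,50.69" fill="none" stroke="#ff00ff"/>
  <polyline points="6.49,64.92 13.86,73.57 112.73,80.38 156.66,9.51 92.52,178.83 166.52,51.71" fill="none" stroke="#ff00ff"/>
  <polygon points="143.70,159.07 55.29,134.17 168.18,74.94 54.20,54.08" fill="none" stroke="#ff8800"/>
  <polyline points="85.92,82.46 82.22,72.12 82.39,64.11 86.43,58.43 94.34,55.07 106.13,54.05" fill="none" stroke="#ff8800"/>
</svg>

Each laser-on run becomes one SVG element. Flip Y back into SVG space with y_svg = 192.25 − y_machine.

Run 1: the run's S491 means `#ff00ff` (score). The run returns to its start, so emit a `<polygon>` with points (Y-flipped): 146.48,76.78 95.04,90.74 163.67,91.84 111.16,82.50 146.11,115.18 204.01,50.69.

Run 2: the run's S491 means `#ff00ff` (score). The run is open, so emit a `<polyline>` with points (Y-flipped): 6.49,64.92 13.86,73.57 112.73,80.38 156.66,9.51 92.52,178.83 166.52,51.71.

Run 3: the run's S882 means `#ff8800` (cut). The run returns to its start, so emit a `<polygon>` with points (Y-flipped): 143.70,159.07 55.29,134.17 168.18,74.94 54.20,54.08.

Run 4: the run's S882 means `#ff8800` (cut). The run is open, so emit a `<polyline>` with points (Y-flipped): 85.92,82.46 82.22,72.12 82.39,64.11 86.43,58.43 94.34,55.07 106.13,54.05.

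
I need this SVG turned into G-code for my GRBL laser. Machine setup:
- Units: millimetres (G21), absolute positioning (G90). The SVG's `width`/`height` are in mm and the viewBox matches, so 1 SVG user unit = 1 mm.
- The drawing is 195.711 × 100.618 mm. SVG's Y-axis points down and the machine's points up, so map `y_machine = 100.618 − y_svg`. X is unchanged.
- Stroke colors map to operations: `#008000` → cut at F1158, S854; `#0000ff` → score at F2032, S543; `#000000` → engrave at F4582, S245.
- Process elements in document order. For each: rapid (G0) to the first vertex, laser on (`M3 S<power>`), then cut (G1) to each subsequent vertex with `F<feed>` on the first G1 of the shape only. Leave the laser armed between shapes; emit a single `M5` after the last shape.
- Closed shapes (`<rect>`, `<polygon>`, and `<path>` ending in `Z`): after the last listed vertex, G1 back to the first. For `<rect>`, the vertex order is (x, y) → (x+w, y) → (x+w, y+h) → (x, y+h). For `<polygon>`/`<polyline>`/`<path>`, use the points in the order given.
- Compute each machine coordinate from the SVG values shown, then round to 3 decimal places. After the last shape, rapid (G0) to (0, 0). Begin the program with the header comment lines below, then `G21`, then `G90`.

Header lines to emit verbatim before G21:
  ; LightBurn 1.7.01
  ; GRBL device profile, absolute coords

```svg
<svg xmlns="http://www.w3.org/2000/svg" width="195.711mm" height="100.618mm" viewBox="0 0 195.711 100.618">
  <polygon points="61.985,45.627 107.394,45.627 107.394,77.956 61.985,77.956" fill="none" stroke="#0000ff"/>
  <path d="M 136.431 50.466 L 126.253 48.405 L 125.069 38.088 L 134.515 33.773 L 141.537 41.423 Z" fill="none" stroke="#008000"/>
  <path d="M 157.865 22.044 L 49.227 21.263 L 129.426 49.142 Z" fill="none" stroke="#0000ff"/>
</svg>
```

viewBox `0 0 195.711 100.618` with mm width/height → 1 unit = 1 mm. Flip: y_m = 100.618 − y_svg.

**Shape 1** — `<polygon>` rectangle, stroke `#0000ff` → score (S543, F2032). Machine vertices: (61.985,54.991) → (107.394,54.991) → (107.394,22.662) → (61.985,22.662) → (61.985,54.991). Closed: final G1 returns to the first vertex.

**Shape 2** — `<path>` regular polygon, stroke `#008000` → cut (S854, F1158). Machine vertices: (136.431,50.152) → (126.253,52.213) → (125.069,62.530) → (134.515,66.845) → (141.537,59.195) → (136.431,50.152). Closed: final G1 returns to the first vertex.

**Shape 3** — `<path>` closed polygon, stroke `#0000ff` → score (S543, F2032). Machine vertices: (157.865,78.574) → (49.227,79.355) → (129.426,51.476) → (157.865,78.574). Closed: final G1 returns to the first vertex.

; LightBurn 1.7.01
; GRBL device profile, absolute coords
G21
G90
G0 X61.985 Y54.991
M3 S543
G1 X107.394 Y54.991 F2032
G1 X107.394 Y22.662
G1 X61.985 Y22.662
G1 X61.985 Y54.991
G0 X136.431 Y50.152
M3 S854
G1 X126.253 Y52.213 F1158
G1 X125.069 Y62.530
G1 X134.515 Y66.845
G1 X141.537 Y59.195
G1 X136.431 Y50.152
G0 X157.865 Y78.574
M3 S543
G1 X49.227 Y79.355 F2032
G1 X129.426 Y51.476
G1 X157.865 Y78.574
M5
G0 X0.000 Y0.000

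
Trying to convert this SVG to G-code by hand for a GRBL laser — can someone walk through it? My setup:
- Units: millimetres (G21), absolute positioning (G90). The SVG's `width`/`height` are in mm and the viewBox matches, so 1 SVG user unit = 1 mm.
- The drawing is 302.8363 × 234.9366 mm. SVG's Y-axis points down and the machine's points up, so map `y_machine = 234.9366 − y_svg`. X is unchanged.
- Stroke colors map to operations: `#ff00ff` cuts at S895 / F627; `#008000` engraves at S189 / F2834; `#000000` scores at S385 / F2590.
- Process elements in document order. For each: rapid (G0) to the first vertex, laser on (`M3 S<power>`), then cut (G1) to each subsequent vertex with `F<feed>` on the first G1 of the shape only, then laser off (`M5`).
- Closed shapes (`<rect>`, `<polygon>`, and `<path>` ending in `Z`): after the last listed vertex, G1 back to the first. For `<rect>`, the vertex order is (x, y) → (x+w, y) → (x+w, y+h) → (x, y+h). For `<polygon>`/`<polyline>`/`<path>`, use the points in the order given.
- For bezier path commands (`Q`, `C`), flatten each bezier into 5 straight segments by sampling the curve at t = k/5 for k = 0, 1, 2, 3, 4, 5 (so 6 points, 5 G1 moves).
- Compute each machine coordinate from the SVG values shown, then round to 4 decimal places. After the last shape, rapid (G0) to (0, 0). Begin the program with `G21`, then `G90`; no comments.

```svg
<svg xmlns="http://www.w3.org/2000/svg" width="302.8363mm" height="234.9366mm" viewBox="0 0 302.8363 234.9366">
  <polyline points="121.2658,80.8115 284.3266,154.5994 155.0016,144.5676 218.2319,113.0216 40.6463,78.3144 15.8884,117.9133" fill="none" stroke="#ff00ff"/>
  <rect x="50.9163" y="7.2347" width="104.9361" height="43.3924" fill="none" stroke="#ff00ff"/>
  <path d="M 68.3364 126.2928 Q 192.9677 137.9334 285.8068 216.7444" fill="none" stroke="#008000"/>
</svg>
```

viewBox `0 0 302.8363 234.9366` with mm width/height → 1 unit = 1 mm. Flip: y_m = 234.9366 − y_svg.

**Shape 1** — `<polyline>` open polyline, stroke `#ff00ff` → cut (S895, F627). Machine vertices: (121.2658,154.1251) → (284.3266,80.3372) → (155.0016,90.3690) → (218.2319,121.9150) → (40.6463,156.6222) → (15.8884,117.0233). Open path.

**Shape 2** — `<rect>` rectangle, stroke `#ff00ff` → cut (S895, F627). Machine vertices: (50.9163,227.7019) → (155.8524,227.7019) → (155.8524,184.3095) → (50.9163,184.3095) → (50.9163,227.7019). Closed: final G1 returns to the first vertex.

**Shape 3** — `<path>` quadratic bezier, stroke `#008000` → engrave (S189, F2834). Control points (SVG): P0=(68.3364,126.2928), P1=(192.9677,137.9334), P2=(285.8068,216.7444); sampled at t=k/5. Machine vertices: (68.3364,108.6438) → (116.9172,101.3007) → (162.9547,88.5841) → (206.4488,70.4937) → (247.3995,47.0298) → (285.8068,18.1922). Open path.

G21
G90
G0 X121.2658 Y154.1251
M3 S895
G1 X284.3266 Y80.3372 F627
G1 X155.0016 Y90.3690
G1 X218.2319 Y121.9150
G1 X40.6463 Y156.6222
G1 X15.8884 Y117.0233
M5
G0 X50.9163 Y227.7019
M3 S895
G1 X155.8524 Y227.7019 F627
G1 X155.8524 Y184.3095
G1 X50.9163 Y184.3095
G1 X50.9163 Y227.7019
M5
G0 X68.3364 Y108.6438
M3 S189
G1 X116.9172 Y101.3007 F2834
G1 X162.9547 Y88.5841
G1 X206.4488 Y70.4937
G1 X247.3995 Y47.0298
G1 X285.8068 Y18.1922
M5
G0 X0.0000 Y0.0000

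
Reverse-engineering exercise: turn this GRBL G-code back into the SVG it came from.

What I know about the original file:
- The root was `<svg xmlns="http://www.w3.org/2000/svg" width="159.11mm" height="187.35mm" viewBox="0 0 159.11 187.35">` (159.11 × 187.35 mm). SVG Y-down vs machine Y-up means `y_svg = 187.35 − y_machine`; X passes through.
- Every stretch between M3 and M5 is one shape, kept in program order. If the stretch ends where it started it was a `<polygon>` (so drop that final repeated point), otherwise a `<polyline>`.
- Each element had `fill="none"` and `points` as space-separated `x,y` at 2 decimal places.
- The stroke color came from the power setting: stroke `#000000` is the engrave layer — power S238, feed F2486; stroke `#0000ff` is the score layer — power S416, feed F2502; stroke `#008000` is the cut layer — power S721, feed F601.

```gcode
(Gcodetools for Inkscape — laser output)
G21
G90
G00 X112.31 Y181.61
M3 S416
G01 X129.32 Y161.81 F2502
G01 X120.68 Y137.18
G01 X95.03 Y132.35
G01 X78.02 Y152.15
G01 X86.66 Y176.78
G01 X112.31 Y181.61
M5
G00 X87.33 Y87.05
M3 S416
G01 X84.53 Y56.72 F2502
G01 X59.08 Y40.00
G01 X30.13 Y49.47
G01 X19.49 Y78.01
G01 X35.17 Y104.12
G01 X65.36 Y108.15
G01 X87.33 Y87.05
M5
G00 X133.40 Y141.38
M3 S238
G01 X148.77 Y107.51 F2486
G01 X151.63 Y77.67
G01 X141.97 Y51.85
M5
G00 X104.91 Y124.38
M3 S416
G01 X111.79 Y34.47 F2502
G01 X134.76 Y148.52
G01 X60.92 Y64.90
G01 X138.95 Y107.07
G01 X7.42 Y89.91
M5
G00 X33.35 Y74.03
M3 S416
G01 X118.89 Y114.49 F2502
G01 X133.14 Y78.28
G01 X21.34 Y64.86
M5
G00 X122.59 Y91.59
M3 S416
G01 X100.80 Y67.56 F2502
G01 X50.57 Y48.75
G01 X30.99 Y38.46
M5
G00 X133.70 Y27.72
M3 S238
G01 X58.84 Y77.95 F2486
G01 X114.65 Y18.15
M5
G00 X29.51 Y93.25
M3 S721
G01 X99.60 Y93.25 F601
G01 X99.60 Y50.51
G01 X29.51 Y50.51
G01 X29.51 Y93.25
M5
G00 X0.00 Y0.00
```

<svg xmlns="http://www.w3.org/2000/svg" width="159.11mm" height="187.35mm" viewBox="0 0 159.11 187.35">
  <polygon points="112.31,5.74 129.32,25.54 120.68,50.17 95.03,55.00 78.02,35.20 86.66,10.57" fill="none" stroke="#0000ff"/>
  <polygon points="87.33,100.30 84.53,130.63 59.08,147.35 30.13,137.88 19.49,109.34 35.17,83.23 65.36,79.20" fill="none" stroke="#0000ff"/>
  <polyline points="133.40,45.97 148.77,79.84 151.63,109.68 141.97,135.50" fill="none" stroke="#000000"/>
  <polyline points="104.91,62.97 111.79,152.88 134.76,38.83 60.92,122.45 138.95,80.28 7.42,97.44" fill="none" stroke="#0000ff"/>
  <polyline points="33.35,113.32 118.89,72.86 133.14,109.07 21.34,122.49" fill="none" stroke="#0000ff"/>
  <polyline points="122.59,95.76 100.80,119.79 50.57,138.60 30.99,148.89" fill="none" stroke="#0000ff"/>
  <polyline points="133.70,159.63 58.84,109.40 114.65,169.20" fill="none" stroke="#000000"/>
  <polygon points="29.51,94.10 99.60,94.10 99.60,136.84 29.51,136.84" fill="none" stroke="#008000"/>
</svg>

y_svg = 187.35 − y_m.

[1] S416→`#0000ff` (score); closed run; points: 112.31,5.74 129.32,25.54 120.68,50.17 95.03,55.00 78.02,35.20 86.66,10.57

[2] S416→`#0000ff` (score); closed run; points: 87.33,100.30 84.53,130.63 59.08,147.35 30.13,137.88 19.49,109.34 35.17,83.23 65.36,79.20

[3] S238→`#000000` (engrave); open run; points: 133.40,45.97 148.77,79.84 151.63,109.68 141.97,135.50

[4] S416→`#0000ff` (score); open run; points: 104.91,62.97 111.79,152.88 134.76,38.83 60.92,122.45 138.95,80.28 7.42,97.44

[5] S416→`#0000ff` (score); open run; points: 33.35,113.32 118.89,72.86 133.14,109.07 21.34,122.49

[6] S416→`#0000ff` (score); open run; points: 122.59,95.76 100.80,119.79 50.57,138.60 30.99,148.89

[7] S238→`#000000` (engrave); open run; points: 133.70,159.63 58.84,109.40 114.65,169.20

[8] S721→`#008000` (cut); closed run; points: 29.51,94.10 99.60,94.10 99.60,136.84 29.51,136.84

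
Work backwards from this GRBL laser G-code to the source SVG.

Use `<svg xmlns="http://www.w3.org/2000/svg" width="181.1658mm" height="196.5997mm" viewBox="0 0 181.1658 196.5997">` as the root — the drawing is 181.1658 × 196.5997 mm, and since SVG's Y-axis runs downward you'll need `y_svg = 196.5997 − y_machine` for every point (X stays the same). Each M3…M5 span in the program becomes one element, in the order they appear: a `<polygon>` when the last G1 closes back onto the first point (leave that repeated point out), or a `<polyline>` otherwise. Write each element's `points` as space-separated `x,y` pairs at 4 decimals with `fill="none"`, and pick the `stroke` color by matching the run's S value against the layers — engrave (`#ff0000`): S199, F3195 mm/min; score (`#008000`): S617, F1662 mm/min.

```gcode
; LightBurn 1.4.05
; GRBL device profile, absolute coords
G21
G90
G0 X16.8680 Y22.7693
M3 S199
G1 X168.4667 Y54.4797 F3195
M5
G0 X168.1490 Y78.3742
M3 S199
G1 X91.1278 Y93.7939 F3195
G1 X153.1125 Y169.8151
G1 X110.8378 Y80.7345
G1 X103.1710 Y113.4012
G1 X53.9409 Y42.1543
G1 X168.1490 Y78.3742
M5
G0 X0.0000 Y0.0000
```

<svg xmlns="http://www.w3.org/2000/svg" width="181.1658mm" height="196.5997mm" viewBox="0 0 181.1658 196.5997">
  <polyline points="16.8680,173.8304 168.4667,142.1200" fill="none" stroke="#ff0000"/>
  <polygon points="168.1490,118.2255 91.1278,102.8058 153.1125,26.7846 110.8378,115.8652 103.1710,83.1985 53.9409,154.4454" fill="none" stroke="#ff0000"/>
</svg>

y_svg = 196.5997 − y_m. Every run uses S199, so all elements get stroke `#ff0000` (engrave).

[1] open run; points: 16.8680,173.8304 168.4667,142.1200

[2] closed run; points: 168.1490,118.2255 91.1278,102.8058 153.1125,26.7846 110.8378,115.8652 103.1710,83.1985 53.9409,154.4454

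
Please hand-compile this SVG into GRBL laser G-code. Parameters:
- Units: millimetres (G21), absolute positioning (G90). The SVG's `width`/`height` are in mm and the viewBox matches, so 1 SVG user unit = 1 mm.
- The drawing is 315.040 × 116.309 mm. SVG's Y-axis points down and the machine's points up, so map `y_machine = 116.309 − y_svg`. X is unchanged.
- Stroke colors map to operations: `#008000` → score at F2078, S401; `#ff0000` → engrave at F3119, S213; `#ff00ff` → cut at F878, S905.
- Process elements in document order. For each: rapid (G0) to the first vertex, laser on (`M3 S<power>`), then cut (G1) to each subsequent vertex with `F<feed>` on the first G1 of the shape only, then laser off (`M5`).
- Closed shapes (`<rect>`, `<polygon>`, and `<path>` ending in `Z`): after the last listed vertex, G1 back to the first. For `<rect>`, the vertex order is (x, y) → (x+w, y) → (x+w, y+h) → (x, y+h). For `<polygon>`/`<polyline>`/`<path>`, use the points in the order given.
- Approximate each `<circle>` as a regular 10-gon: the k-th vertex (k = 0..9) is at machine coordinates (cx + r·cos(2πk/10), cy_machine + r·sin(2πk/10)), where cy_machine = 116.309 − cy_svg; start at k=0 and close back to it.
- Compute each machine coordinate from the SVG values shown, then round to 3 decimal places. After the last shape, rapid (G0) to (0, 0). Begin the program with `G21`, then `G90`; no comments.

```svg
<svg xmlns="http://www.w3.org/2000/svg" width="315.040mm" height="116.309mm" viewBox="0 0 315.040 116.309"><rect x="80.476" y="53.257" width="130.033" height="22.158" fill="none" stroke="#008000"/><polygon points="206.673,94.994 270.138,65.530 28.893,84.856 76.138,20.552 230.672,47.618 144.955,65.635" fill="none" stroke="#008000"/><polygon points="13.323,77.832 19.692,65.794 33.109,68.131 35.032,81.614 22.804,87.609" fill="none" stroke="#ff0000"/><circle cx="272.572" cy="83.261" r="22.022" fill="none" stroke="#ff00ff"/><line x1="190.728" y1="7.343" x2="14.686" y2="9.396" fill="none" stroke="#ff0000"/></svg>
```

1 u = 1 mm; y_m = 116.309 − y.

[1] `<rect>` rectangle, #008000→score S401 F2078: (80.476,63.052) → (210.509,63.052) → (210.509,40.894) → (80.476,40.894) → (80.476,63.052) (closed)

[2] `<polygon>` closed polygon, #008000→score S401 F2078: (206.673,21.315) → (270.138,50.779) → (28.893,31.453) → (76.138,95.757) → (230.672,68.691) → (144.955,50.674) → (206.673,21.315) (closed)

[3] `<polygon>` regular polygon, #ff0000→engrave S213 F3119: (13.323,38.477) → (19.692,50.515) → (33.109,48.178) → (35.032,34.695) → (22.804,28.700) → (13.323,38.477) (closed)

[4] `<circle>` circle, #ff00ff→cut S905 F878: (294.594,33.048) → (290.388,45.992) → (279.377,53.992) → (265.767,53.992) → (254.756,45.992) → (250.550,33.048) → (254.756,20.104) → (265.767,12.104) → (279.377,12.104) → (290.388,20.104) → (294.594,33.048) (closed)

[5] `<line>` line segment, #ff0000→engrave S213 F3119: (190.728,108.966) → (14.686,106.913)

G21
G90
G0 X80.476 Y63.052
M3 S401
G1 X210.509 Y63.052 F2078
G1 X210.509 Y40.894
G1 X80.476 Y40.894
G1 X80.476 Y63.052
M5
G0 X206.673 Y21.315
M3 S401
G1 X270.138 Y50.779 F2078
G1 X28.893 Y31.453
G1 X76.138 Y95.757
G1 X230.672 Y68.691
G1 X144.955 Y50.674
G1 X206.673 Y21.315
M5
G0 X13.323 Y38.477
M3 S213
G1 X19.692 Y50.515 F3119
G1 X33.109 Y48.178
G1 X35.032 Y34.695
G1 X22.804 Y28.700
G1 X13.323 Y38.477
M5
G0 X294.594 Y33.048
M3 S905
G1 X290.388 Y45.992 F878
G1 X279.377 Y53.992
G1 X265.767 Y53.992
G1 X254.756 Y45.992
G1 X250.550 Y33.048
G1 X254.756 Y20.104
G1 X265.767 Y12.104
G1 X279.377 Y12.104
G1 X290.388 Y20.104
G1 X294.594 Y33.048
M5
G0 X190.728 Y108.966
M3 S213
G1 X14.686 Y106.913 F3119
M5
G0 X0.000 Y0.000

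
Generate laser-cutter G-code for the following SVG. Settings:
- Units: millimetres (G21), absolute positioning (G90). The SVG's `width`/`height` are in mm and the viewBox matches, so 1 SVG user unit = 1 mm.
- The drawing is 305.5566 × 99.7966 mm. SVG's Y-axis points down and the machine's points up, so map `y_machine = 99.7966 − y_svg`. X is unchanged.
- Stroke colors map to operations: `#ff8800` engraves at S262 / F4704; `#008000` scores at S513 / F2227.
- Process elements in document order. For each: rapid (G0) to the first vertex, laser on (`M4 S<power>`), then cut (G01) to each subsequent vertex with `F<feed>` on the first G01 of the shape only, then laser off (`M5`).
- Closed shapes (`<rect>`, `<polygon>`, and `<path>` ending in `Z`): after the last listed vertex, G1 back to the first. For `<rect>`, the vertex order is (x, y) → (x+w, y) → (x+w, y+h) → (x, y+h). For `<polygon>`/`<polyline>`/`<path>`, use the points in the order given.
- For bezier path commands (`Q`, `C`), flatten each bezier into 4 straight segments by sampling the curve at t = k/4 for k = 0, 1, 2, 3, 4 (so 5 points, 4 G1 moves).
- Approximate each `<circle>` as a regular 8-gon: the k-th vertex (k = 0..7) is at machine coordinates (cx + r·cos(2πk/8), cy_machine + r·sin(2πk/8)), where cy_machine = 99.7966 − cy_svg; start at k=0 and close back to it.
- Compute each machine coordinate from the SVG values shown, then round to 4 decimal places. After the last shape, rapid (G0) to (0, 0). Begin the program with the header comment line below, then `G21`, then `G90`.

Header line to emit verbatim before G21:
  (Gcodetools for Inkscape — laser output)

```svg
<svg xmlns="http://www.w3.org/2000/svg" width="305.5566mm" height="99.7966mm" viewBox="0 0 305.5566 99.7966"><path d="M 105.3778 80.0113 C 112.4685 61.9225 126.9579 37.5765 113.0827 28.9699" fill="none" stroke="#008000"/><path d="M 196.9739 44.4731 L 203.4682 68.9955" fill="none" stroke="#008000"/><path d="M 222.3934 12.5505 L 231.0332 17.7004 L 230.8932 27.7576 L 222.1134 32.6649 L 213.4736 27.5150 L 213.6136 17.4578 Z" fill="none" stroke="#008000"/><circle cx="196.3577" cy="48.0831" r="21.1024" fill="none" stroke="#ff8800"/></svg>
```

Since the viewBox matches the mm dimensions, user units are millimetres directly. The only transform is the Y-flip y_m = 99.7966 − y_svg.

Shape 1 is a cubic bezier drawn with `<path>`. Its stroke #008000 means score at S513, F2227. After flipping Y the toolpath is (105.3778,19.7853) → (111.5243,34.1814) → (117.0925,48.8618) → (118.7295,61.7643) → (113.0827,70.8267).

Shape 2 is a line segment drawn with `<path>`. Its stroke #008000 means score at S513, F2227. After flipping Y the toolpath is (196.9739,55.3235) → (203.4682,30.8011).

Shape 3 is a regular polygon drawn with `<path>`. Its stroke #008000 means score at S513, F2227. After flipping Y the toolpath is (222.3934,87.2461) → (231.0332,82.0962) → (230.8932,72.0390) → (222.1134,67.1317) → (213.4736,72.2816) → (213.6136,82.3388) → (222.3934,87.2461), returning to the start.

Shape 4 is a circle drawn with `<circle>`. Its stroke #ff8800 means engrave at S262, F4704. After flipping Y the toolpath is (217.4601,51.7135) → (211.2794,66.6352) → (196.3577,72.8159) → (181.4360,66.6352) → (175.2553,51.7135) → (181.4360,36.7918) → (196.3577,30.6111) → (211.2794,36.7918) → (217.4601,51.7135), returning to the start.

(Gcodetools for Inkscape — laser output)
G21
G90
G0 X105.3778 Y19.7853
M4 S513
G01 X111.5243 Y34.1814 F2227
G01 X117.0925 Y48.8618
G01 X118.7295 Y61.7643
G01 X113.0827 Y70.8267
M5
G0 X196.9739 Y55.3235
M4 S513
G01 X203.4682 Y30.8011 F2227
M5
G0 X222.3934 Y87.2461
M4 S513
G01 X231.0332 Y82.0962 F2227
G01 X230.8932 Y72.0390
G01 X222.1134 Y67.1317
G01 X213.4736 Y72.2816
G01 X213.6136 Y82.3388
G01 X222.3934 Y87.2461
M5
G0 X217.4601 Y51.7135
M4 S262
G01 X211.2794 Y66.6352 F4704
G01 X196.3577 Y72.8159
G01 X181.4360 Y66.6352
G01 X175.2553 Y51.7135
G01 X181.4360 Y36.7918
G01 X196.3577 Y30.6111
G01 X211.2794 Y36.7918
G01 X217.4601 Y51.7135
M5
G0 X0.0000 Y0.0000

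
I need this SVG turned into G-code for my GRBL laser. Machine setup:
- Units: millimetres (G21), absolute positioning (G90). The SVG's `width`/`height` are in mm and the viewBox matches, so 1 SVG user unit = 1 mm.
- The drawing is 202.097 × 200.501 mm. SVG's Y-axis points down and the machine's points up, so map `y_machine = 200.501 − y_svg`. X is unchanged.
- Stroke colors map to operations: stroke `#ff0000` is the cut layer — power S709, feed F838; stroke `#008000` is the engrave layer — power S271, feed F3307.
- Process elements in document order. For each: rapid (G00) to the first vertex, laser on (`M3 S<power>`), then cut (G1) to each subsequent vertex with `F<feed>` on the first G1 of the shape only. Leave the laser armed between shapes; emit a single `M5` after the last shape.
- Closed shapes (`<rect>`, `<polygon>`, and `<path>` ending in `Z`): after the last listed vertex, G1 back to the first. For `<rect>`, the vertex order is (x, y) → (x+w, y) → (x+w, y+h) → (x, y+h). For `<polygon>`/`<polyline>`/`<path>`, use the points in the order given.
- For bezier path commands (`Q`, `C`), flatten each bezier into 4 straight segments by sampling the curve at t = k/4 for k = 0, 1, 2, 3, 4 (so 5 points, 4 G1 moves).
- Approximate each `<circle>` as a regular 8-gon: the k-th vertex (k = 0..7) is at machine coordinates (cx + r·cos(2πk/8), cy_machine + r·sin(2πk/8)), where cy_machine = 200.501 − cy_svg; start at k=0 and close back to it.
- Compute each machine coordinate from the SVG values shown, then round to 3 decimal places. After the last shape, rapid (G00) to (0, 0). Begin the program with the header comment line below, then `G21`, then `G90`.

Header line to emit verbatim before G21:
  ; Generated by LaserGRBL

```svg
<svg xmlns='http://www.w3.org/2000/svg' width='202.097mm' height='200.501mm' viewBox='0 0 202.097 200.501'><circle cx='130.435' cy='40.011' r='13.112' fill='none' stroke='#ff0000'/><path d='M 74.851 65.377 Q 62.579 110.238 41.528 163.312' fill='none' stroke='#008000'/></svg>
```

; Generated by LaserGRBL
G21
G90
G00 X143.547 Y160.490
M3 S709
G1 X139.707 Y169.762 F838
G1 X130.435 Y173.602
G1 X121.163 Y169.762
G1 X117.323 Y160.490
G1 X121.163 Y151.218
G1 X130.435 Y147.378
G1 X139.707 Y151.218
G1 X143.547 Y160.490
G00 X74.851 Y135.124
M3 S271
G1 X68.166 Y112.180 F3307
G1 X60.384 Y88.210
G1 X51.505 Y63.213
G1 X41.528 Y37.189
M5
G00 X0.000 Y0.000

viewBox `0 0 202.097 200.501` with mm width/height → 1 unit = 1 mm. Flip: y_m = 200.501 − y_svg.

**Shape 1** — `<circle>` circle, stroke `#ff0000` → cut (S709, F838). Machine vertices: (143.547,160.490) → (139.707,169.762) → (130.435,173.602) → (121.163,169.762) → (117.323,160.490) → (121.163,151.218) → (130.435,147.378) → (139.707,151.218) → (143.547,160.490). Closed: final G1 returns to the first vertex.

**Shape 2** — `<path>` quadratic bezier, stroke `#008000` → engrave (S271, F3307). Control points (SVG): P0=(74.851,65.377), P1=(62.579,110.238), P2=(41.528,163.312); sampled at t=k/4. Machine vertices: (74.851,135.124) → (68.166,112.180) → (60.384,88.210) → (51.505,63.213) → (41.528,37.189). Open path.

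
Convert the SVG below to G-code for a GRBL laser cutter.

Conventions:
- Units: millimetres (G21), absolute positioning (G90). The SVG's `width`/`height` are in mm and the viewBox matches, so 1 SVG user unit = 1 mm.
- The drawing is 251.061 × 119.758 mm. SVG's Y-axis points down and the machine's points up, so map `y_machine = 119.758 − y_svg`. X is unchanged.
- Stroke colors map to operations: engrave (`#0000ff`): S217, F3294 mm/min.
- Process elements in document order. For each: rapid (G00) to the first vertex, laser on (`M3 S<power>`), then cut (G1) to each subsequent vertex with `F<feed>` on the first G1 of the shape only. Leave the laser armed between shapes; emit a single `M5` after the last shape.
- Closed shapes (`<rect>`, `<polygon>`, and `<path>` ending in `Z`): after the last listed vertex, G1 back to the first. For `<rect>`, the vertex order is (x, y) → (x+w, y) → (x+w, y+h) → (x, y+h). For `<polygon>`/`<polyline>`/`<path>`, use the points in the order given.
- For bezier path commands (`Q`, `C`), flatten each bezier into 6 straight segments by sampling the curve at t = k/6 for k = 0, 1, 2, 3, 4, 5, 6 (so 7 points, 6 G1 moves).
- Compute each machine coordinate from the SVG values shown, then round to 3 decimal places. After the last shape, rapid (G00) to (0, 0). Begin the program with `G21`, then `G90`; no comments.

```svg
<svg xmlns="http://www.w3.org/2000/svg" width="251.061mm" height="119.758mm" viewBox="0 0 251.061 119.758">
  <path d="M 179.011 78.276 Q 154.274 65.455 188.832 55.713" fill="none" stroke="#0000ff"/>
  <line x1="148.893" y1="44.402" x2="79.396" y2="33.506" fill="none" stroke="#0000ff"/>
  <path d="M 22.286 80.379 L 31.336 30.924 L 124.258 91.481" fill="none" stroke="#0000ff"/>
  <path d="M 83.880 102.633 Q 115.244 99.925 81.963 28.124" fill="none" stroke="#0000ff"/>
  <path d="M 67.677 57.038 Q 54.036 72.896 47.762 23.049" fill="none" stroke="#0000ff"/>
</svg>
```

1 u = 1 mm; y_m = 119.758 − y.

[1] `<path>` quadratic bezier, #0000ff→engrave S217 F3294: (179.011,41.482) → (172.412,45.670) → (169.108,49.687) → (169.098,53.533) → (172.382,57.208) → (178.960,60.712) → (188.832,64.045)

[2] `<line>` line segment, #0000ff→engrave S217 F3294: (148.893,75.356) → (79.396,86.252)

[3] `<path>` open polyline, #0000ff→engrave S217 F3294: (22.286,39.379) → (31.336,88.834) → (124.258,28.277)

[4] `<path>` quadratic bezier, #0000ff→engrave S217 F3294: (83.880,17.125) → (92.539,19.947) → (97.607,26.607) → (99.083,37.106) → (96.968,51.444) → (91.261,69.620) → (81.963,91.634)

[5] `<path>` quadratic bezier, #0000ff→engrave S217 F3294: (67.677,62.720) → (63.335,59.259) → (59.402,59.449) → (55.878,63.288) → (52.763,70.778) → (50.058,81.918) → (47.762,96.709)

G21
G90
G00 X179.011 Y41.482
M3 S217
G1 X172.412 Y45.670 F3294
G1 X169.108 Y49.687
G1 X169.098 Y53.533
G1 X172.382 Y57.208
G1 X178.960 Y60.712
G1 X188.832 Y64.045
G00 X148.893 Y75.356
M3 S217
G1 X79.396 Y86.252 F3294
G00 X22.286 Y39.379
M3 S217
G1 X31.336 Y88.834 F3294
G1 X124.258 Y28.277
G00 X83.880 Y17.125
M3 S217
G1 X92.539 Y19.947 F3294
G1 X97.607 Y26.607
G1 X99.083 Y37.106
G1 X96.968 Y51.444
G1 X91.261 Y69.620
G1 X81.963 Y91.634
G00 X67.677 Y62.720
M3 S217
G1 X63.335 Y59.259 F3294
G1 X59.402 Y59.449
G1 X55.878 Y63.288
G1 X52.763 Y70.778
G1 X50.058 Y81.918
G1 X47.762 Y96.709
M5
G00 X0.000 Y0.000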